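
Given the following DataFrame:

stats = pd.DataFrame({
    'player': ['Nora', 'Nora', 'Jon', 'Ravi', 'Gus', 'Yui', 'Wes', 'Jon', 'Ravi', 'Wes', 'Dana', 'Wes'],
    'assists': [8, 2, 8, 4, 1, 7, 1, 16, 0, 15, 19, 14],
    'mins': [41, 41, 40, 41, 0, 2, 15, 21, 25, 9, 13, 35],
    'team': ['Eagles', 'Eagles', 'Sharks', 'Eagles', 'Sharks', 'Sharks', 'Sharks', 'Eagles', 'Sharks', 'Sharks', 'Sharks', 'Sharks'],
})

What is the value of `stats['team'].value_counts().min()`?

value_counts of team:
team
Sharks    8
Eagles    4
Name: count, dtype: int64

4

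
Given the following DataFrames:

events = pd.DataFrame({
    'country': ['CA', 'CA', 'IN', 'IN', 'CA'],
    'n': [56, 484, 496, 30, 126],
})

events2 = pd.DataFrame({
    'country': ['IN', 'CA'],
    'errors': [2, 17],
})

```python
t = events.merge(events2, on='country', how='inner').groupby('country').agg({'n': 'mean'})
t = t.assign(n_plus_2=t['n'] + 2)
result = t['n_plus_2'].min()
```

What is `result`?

merge on 'country' (how='inner') → 5 rows:
  country    n  errors
0      CA   56      17
1      CA  484      17
2      IN  496       2
3      IN   30       2
4      CA  126      17
group by country, mean of n:
             n
country       
CA       222.0
IN       263.0
add column n_plus_2 = t['n'] + 2:
             n  n_plus_2
country                 
CA       222.0     224.0
IN       263.0     265.0
So min() = 224.0.

224.0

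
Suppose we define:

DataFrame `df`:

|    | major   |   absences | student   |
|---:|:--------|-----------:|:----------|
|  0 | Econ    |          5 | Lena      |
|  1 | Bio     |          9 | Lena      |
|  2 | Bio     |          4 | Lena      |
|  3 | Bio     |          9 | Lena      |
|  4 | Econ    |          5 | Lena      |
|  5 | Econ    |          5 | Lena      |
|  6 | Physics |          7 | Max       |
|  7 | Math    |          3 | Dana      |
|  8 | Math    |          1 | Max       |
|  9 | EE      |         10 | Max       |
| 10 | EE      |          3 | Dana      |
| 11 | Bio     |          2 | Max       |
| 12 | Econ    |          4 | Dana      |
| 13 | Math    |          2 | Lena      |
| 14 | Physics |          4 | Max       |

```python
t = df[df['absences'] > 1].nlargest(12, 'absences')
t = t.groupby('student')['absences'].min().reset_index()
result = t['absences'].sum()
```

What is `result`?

filter rows where absences > 1:
      major  absences student
0      Econ         5    Lena
1       Bio         9    Lena
2       Bio         4    Lena
3       Bio         9    Lena
4      Econ         5    Lena
5      Econ         5    Lena
6   Physics         7     Max
7      Math         3    Dana
9        EE        10     Max
10       EE         3    Dana
11      Bio         2     Max
12     Econ         4    Dana
13     Math         2    Lena
14  Physics         4     Max
take 12 rows with largest absences:
      major  absences student
9        EE        10     Max
1       Bio         9    Lena
3       Bio         9    Lena
6   Physics         7     Max
0      Econ         5    Lena
4      Econ         5    Lena
5      Econ         5    Lena
2       Bio         4    Lena
12     Econ         4    Dana
14  Physics         4     Max
7      Math         3    Dana
10       EE         3    Dana
group by student, min of absences:
student
Dana    3
Lena    4
Max     4
Name: absences, dtype: int64
reset_index():
  student  absences
0    Dana         3
1    Lena         4
2     Max         4
So sum() = 11.

11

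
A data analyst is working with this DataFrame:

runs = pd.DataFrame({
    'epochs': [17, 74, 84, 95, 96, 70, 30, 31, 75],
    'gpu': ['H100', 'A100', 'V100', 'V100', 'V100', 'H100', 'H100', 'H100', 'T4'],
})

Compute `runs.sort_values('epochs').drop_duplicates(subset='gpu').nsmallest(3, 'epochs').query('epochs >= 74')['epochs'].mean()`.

sort by epochs:
   epochs   gpu
0      17  H100
6      30  H100
7      31  H100
5      70  H100
1      74  A100
8      75    T4
2      84  V100
3      95  V100
4      96  V100
drop duplicate gpu (keep=first):
   epochs   gpu
0      17  H100
1      74  A100
8      75    T4
2      84  V100
take 3 rows with smallest epochs:
   epochs   gpu
0      17  H100
1      74  A100
8      75    T4
filter rows where epochs >= 74:
   epochs   gpu
1      74  A100
8      75    T4
So mean() = 74.5.

74.5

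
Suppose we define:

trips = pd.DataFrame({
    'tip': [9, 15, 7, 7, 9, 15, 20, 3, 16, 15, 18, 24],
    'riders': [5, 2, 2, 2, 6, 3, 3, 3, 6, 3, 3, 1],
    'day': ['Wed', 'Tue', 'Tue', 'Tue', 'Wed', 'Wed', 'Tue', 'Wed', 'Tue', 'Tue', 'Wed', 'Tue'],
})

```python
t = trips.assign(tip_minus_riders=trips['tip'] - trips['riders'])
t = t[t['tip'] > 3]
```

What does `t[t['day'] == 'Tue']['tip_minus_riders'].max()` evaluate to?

23

add column tip_minus_riders = trips['tip'] - trips['riders']:
    tip  riders  day  tip_minus_riders
0     9       5  Wed                 4
1    15       2  Tue                13
2     7       2  Tue                 5
3     7       2  Tue                 5
4     9       6  Wed                 3
5    15       3  Wed                12
6    20       3  Tue                17
7     3       3  Wed                 0
8    16       6  Tue                10
9    15       3  Tue                12
10   18       3  Wed                15
11   24       1  Tue                23
filter rows where tip > 3:
    tip  riders  day  tip_minus_riders
0     9       5  Wed                 4
1    15       2  Tue                13
2     7       2  Tue                 5
3     7       2  Tue                 5
4     9       6  Wed                 3
5    15       3  Wed                12
6    20       3  Tue                17
8    16       6  Tue                10
9    15       3  Tue                12
10   18       3  Wed                15
11   24       1  Tue                23
filter rows where day == 'Tue':
    tip  riders  day  tip_minus_riders
1    15       2  Tue                13
2     7       2  Tue                 5
3     7       2  Tue                 5
6    20       3  Tue                17
8    16       6  Tue                10
9    15       3  Tue                12
11   24       1  Tue                23
Finally, max of column 'tip_minus_riders' = 23.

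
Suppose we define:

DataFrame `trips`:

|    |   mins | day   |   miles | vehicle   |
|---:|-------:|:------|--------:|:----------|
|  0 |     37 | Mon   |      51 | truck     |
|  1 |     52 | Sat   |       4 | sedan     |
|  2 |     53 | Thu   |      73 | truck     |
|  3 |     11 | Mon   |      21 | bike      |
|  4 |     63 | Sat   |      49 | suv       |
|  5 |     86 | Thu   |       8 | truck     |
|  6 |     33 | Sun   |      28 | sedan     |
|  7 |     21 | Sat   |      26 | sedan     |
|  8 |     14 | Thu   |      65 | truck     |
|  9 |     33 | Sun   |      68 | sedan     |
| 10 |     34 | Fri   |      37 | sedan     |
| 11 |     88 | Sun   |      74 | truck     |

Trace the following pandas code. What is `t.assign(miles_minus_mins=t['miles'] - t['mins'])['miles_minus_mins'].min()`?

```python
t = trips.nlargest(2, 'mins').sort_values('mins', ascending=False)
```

-78

take 2 rows with largest mins:
    mins  day  miles vehicle
11    88  Sun     74   truck
5     86  Thu      8   truck
sort by mins descending:
    mins  day  miles vehicle
11    88  Sun     74   truck
5     86  Thu      8   truck
add column miles_minus_mins = t['miles'] - t['mins']:
    mins  day  miles vehicle  miles_minus_mins
11    88  Sun     74   truck               -14
5     86  Thu      8   truck               -78
Finally, min of column 'miles_minus_mins' = -78.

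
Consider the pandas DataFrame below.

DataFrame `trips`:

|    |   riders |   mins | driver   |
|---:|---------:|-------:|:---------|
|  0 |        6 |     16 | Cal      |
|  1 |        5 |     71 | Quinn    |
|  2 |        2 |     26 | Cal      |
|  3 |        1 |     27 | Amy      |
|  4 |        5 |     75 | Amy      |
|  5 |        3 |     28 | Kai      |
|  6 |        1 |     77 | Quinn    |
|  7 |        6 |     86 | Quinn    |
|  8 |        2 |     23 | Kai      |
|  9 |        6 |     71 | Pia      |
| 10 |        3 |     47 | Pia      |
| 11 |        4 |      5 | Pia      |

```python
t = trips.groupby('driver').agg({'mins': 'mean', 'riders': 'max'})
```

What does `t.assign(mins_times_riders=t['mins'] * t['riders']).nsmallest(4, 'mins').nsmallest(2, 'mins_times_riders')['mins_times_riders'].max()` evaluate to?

126.0

group by driver: mean(mins), max(riders):
        mins  riders
driver              
Amy     51.0       5
Cal     21.0       6
Kai     25.5       3
Pia     41.0       6
Quinn   78.0       6
add column mins_times_riders = t['mins'] * t['riders']:
        mins  riders  mins_times_riders
driver                                 
Amy     51.0       5              255.0
Cal     21.0       6              126.0
Kai     25.5       3               76.5
Pia     41.0       6              246.0
Quinn   78.0       6              468.0
take 4 rows with smallest mins:
        mins  riders  mins_times_riders
driver                                 
Cal     21.0       6              126.0
Kai     25.5       3               76.5
Pia     41.0       6              246.0
Amy     51.0       5              255.0
take 2 rows with smallest mins_times_riders:
        mins  riders  mins_times_riders
driver                                 
Kai     25.5       3               76.5
Cal     21.0       6              126.0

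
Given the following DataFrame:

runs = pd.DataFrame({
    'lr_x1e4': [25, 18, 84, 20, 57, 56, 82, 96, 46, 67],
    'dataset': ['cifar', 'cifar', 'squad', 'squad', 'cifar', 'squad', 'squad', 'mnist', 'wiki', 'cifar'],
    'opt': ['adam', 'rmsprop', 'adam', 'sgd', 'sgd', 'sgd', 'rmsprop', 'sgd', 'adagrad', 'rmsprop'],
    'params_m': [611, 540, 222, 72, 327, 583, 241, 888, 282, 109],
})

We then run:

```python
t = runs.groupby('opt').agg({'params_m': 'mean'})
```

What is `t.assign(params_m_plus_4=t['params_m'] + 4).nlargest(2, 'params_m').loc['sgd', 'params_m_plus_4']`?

471.5

group by opt, mean of params_m:
           params_m
opt                
adagrad  282.000000
adam     416.500000
rmsprop  296.666667
sgd      467.500000
add column params_m_plus_4 = t['params_m'] + 4:
           params_m  params_m_plus_4
opt                                 
adagrad  282.000000       286.000000
adam     416.500000       420.500000
rmsprop  296.666667       300.666667
sgd      467.500000       471.500000
take 2 rows with largest params_m:
      params_m  params_m_plus_4
opt                            
sgd      467.5            471.5
adam     416.5            420.5
Taking the value at row 'sgd', column 'params_m_plus_4' gives 471.5.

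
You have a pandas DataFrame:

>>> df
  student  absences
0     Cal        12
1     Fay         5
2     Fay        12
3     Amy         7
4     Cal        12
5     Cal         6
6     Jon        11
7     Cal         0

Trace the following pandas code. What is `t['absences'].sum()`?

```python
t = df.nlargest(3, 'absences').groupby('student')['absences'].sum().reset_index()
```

take 3 rows with largest absences:
  student  absences
0     Cal        12
2     Fay        12
4     Cal        12
group by student, sum of absences:
student
Cal    24
Fay    12
Name: absences, dtype: int64
reset_index():
  student  absences
0     Cal        24
1     Fay        12
Taking the sum of column 'absences' gives 36.

36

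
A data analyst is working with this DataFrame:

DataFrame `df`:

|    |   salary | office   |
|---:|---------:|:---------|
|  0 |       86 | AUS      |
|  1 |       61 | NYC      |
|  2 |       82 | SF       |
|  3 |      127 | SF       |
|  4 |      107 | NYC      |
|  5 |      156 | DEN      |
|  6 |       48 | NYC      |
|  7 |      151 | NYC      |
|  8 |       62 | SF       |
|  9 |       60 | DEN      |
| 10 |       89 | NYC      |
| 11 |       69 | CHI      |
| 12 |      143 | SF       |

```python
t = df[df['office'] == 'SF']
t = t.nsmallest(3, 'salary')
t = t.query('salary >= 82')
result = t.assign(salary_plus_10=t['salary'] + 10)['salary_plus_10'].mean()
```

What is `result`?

114.5

filter rows where office == 'SF':
    salary office
2       82     SF
3      127     SF
8       62     SF
12     143     SF
take 3 rows with smallest salary:
   salary office
8      62     SF
2      82     SF
3     127     SF
filter rows where salary >= 82:
   salary office
2      82     SF
3     127     SF
add column salary_plus_10 = t['salary'] + 10:
   salary office  salary_plus_10
2      82     SF              92
3     127     SF             137
Hence 114.5.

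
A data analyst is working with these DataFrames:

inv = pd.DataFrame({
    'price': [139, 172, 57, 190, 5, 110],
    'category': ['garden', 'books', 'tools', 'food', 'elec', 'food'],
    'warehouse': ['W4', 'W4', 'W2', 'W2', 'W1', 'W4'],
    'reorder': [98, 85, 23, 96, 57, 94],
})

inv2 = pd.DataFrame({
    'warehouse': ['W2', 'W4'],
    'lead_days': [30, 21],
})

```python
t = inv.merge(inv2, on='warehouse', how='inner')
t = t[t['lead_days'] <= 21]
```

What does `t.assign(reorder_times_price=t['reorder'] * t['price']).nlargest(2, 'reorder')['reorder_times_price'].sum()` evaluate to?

23962

merge on 'warehouse' (how='inner') → 5 rows:
   price category warehouse  reorder  lead_days
0    139   garden        W4       98         21
1    172    books        W4       85         21
2     57    tools        W2       23         30
3    190     food        W2       96         30
4    110     food        W4       94         21
filter rows where lead_days <= 21:
   price category warehouse  reorder  lead_days
0    139   garden        W4       98         21
1    172    books        W4       85         21
4    110     food        W4       94         21
add column reorder_times_price = t['reorder'] * t['price']:
   price category warehouse  reorder  lead_days  reorder_times_price
0    139   garden        W4       98         21                13622
1    172    books        W4       85         21                14620
4    110     food        W4       94         21                10340
take 2 rows with largest reorder:
   price category warehouse  reorder  lead_days  reorder_times_price
0    139   garden        W4       98         21                13622
4    110     food        W4       94         21                10340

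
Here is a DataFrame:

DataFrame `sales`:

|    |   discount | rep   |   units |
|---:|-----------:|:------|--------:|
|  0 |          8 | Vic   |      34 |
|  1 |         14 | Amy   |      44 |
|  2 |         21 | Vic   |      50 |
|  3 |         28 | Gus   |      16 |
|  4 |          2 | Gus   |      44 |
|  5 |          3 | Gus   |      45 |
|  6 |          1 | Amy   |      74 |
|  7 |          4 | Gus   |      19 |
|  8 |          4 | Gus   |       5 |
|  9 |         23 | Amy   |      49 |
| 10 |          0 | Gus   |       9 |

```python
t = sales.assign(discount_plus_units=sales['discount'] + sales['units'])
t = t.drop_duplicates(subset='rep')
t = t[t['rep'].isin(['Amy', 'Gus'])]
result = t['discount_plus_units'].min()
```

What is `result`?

add column discount_plus_units = sales['discount'] + sales['units']:
    discount  rep  units  discount_plus_units
0          8  Vic     34                   42
1         14  Amy     44                   58
2         21  Vic     50                   71
3         28  Gus     16                   44
4          2  Gus     44                   46
5          3  Gus     45                   48
6          1  Amy     74                   75
7          4  Gus     19                   23
8          4  Gus      5                    9
9         23  Amy     49                   72
10         0  Gus      9                    9
drop duplicate rep (keep=first):
   discount  rep  units  discount_plus_units
0         8  Vic     34                   42
1        14  Amy     44                   58
3        28  Gus     16                   44
filter rows where rep in ['Amy', 'Gus']:
   discount  rep  units  discount_plus_units
1        14  Amy     44                   58
3        28  Gus     16                   44
Taking the min of column 'discount_plus_units' gives 44.

44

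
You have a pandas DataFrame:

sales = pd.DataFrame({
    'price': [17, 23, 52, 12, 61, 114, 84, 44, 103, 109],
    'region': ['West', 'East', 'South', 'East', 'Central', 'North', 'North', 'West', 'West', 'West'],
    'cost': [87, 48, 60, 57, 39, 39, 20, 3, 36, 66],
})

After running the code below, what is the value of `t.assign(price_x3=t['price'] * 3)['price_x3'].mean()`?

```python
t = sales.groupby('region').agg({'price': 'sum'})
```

group by region, sum of price:
         price
region        
Central     61
East        35
North      198
South       52
West       273
add column price_x3 = t['price'] * 3:
         price  price_x3
region                  
Central     61       183
East        35       105
North      198       594
South       52       156
West       273       819
Finally, mean of column 'price_x3' = 371.4.

371.4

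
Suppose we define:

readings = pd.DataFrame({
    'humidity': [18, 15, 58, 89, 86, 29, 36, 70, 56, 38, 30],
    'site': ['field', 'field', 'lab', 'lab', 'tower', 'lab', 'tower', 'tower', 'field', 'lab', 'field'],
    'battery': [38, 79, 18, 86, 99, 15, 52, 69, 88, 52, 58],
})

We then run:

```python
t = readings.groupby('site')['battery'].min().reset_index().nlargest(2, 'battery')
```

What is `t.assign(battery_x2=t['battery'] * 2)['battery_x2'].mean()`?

group by site, min of battery:
site
field    38
lab      15
tower    52
Name: battery, dtype: int64
reset_index():
    site  battery
0  field       38
1    lab       15
2  tower       52
take 2 rows with largest battery:
    site  battery
2  tower       52
0  field       38
add column battery_x2 = t['battery'] * 2:
    site  battery  battery_x2
2  tower       52         104
0  field       38          76

90.0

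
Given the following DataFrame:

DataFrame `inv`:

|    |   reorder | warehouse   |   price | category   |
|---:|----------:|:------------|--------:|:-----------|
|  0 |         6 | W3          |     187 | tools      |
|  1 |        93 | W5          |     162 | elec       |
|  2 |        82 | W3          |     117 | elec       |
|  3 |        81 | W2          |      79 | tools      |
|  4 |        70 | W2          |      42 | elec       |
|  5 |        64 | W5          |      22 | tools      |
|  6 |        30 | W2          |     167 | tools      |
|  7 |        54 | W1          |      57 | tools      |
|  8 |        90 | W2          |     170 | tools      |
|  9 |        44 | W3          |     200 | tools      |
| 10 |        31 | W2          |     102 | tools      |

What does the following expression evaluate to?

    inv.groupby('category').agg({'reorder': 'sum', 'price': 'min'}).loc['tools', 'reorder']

400

group by category: sum(reorder), min(price):
          reorder  price
category                
elec          245     42
tools         400     22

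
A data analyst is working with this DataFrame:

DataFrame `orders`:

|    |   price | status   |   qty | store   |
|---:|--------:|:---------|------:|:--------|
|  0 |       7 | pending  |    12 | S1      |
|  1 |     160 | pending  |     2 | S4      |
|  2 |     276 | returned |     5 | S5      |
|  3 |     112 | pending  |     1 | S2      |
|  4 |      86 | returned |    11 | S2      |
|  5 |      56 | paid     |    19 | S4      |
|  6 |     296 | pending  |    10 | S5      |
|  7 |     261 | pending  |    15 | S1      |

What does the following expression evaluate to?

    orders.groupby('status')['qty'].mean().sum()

group by status, mean of qty:
status
paid        19.0
pending      8.0
returned     8.0
Name: qty, dtype: float64
Then the sum of the resulting series: 35.0

35.0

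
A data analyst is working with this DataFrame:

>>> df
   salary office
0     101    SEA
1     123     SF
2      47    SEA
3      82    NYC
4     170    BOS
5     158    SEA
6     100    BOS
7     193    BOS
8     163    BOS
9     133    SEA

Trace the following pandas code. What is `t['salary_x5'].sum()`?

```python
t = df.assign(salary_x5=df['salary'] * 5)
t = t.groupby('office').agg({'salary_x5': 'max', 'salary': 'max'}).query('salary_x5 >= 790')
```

add column salary_x5 = df['salary'] * 5:
   salary office  salary_x5
0     101    SEA        505
1     123     SF        615
2      47    SEA        235
3      82    NYC        410
4     170    BOS        850
5     158    SEA        790
6     100    BOS        500
7     193    BOS        965
8     163    BOS        815
9     133    SEA        665
group by office: max(salary_x5), max(salary):
        salary_x5  salary
office                   
BOS           965     193
NYC           410      82
SEA           790     158
SF            615     123
filter rows where salary_x5 >= 790:
        salary_x5  salary
office                   
BOS           965     193
SEA           790     158
Reading off the sum of column 'salary_x5', we get 1755.

1755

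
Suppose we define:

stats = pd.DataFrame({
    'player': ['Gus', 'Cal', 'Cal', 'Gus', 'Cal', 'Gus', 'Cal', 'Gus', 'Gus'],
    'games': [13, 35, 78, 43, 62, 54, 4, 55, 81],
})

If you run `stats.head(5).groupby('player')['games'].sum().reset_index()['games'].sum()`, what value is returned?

take first 5 rows:
  player  games
0    Gus     13
1    Cal     35
2    Cal     78
3    Gus     43
4    Cal     62
group by player, sum of games:
player
Cal    175
Gus     56
Name: games, dtype: int64
reset_index():
  player  games
0    Cal    175
1    Gus     56
sum of column 'games' → 231

231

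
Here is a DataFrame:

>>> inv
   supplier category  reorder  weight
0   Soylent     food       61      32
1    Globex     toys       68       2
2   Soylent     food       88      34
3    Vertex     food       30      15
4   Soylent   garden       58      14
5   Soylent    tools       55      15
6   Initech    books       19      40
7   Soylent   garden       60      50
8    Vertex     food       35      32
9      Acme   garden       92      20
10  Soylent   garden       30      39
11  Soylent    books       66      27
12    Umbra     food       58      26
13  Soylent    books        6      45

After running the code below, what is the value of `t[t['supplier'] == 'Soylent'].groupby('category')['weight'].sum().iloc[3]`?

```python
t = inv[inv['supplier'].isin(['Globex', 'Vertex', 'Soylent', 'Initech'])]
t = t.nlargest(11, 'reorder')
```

filter rows where supplier in ['Globex', 'Vertex', 'Soylent', 'Initech']:
   supplier category  reorder  weight
0   Soylent     food       61      32
1    Globex     toys       68       2
2   Soylent     food       88      34
3    Vertex     food       30      15
4   Soylent   garden       58      14
5   Soylent    tools       55      15
6   Initech    books       19      40
7   Soylent   garden       60      50
8    Vertex     food       35      32
10  Soylent   garden       30      39
11  Soylent    books       66      27
13  Soylent    books        6      45
take 11 rows with largest reorder:
   supplier category  reorder  weight
2   Soylent     food       88      34
1    Globex     toys       68       2
11  Soylent    books       66      27
0   Soylent     food       61      32
7   Soylent   garden       60      50
4   Soylent   garden       58      14
5   Soylent    tools       55      15
8    Vertex     food       35      32
3    Vertex     food       30      15
10  Soylent   garden       30      39
6   Initech    books       19      40
filter rows where supplier == 'Soylent':
   supplier category  reorder  weight
2   Soylent     food       88      34
11  Soylent    books       66      27
0   Soylent     food       61      32
7   Soylent   garden       60      50
4   Soylent   garden       58      14
5   Soylent    tools       55      15
10  Soylent   garden       30      39
group by category, sum of weight:
category
books      27
food       66
garden    103
tools      15
Name: weight, dtype: int64
So iloc[3] = 15.

15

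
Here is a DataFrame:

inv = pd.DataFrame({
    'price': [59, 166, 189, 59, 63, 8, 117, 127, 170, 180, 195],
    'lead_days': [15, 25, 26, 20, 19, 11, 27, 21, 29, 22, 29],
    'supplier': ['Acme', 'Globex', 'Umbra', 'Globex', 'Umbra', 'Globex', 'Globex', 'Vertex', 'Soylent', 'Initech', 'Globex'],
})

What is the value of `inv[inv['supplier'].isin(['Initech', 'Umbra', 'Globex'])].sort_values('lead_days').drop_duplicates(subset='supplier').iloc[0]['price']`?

8

filter rows where supplier in ['Initech', 'Umbra', 'Globex']:
    price  lead_days supplier
1     166         25   Globex
2     189         26    Umbra
3      59         20   Globex
4      63         19    Umbra
5       8         11   Globex
6     117         27   Globex
9     180         22  Initech
10    195         29   Globex
sort by lead_days:
    price  lead_days supplier
5       8         11   Globex
4      63         19    Umbra
3      59         20   Globex
9     180         22  Initech
1     166         25   Globex
2     189         26    Umbra
6     117         27   Globex
10    195         29   Globex
drop duplicate supplier (keep=first):
   price  lead_days supplier
5      8         11   Globex
4     63         19    Umbra
9    180         22  Initech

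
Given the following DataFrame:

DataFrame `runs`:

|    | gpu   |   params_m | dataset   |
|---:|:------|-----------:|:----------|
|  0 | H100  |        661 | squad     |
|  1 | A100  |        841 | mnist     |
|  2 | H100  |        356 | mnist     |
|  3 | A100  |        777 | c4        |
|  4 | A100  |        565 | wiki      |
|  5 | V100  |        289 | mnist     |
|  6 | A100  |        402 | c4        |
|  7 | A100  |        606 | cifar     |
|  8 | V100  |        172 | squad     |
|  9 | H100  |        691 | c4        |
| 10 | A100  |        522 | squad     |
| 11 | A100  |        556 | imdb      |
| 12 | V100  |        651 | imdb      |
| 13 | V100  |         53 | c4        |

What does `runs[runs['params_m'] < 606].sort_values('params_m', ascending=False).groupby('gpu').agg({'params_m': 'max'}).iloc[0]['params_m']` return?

565

filter rows where params_m < 606:
     gpu  params_m dataset
2   H100       356   mnist
4   A100       565    wiki
5   V100       289   mnist
6   A100       402      c4
8   V100       172   squad
10  A100       522   squad
11  A100       556    imdb
13  V100        53      c4
sort by params_m descending:
     gpu  params_m dataset
4   A100       565    wiki
11  A100       556    imdb
10  A100       522   squad
6   A100       402      c4
2   H100       356   mnist
5   V100       289   mnist
8   V100       172   squad
13  V100        53      c4
group by gpu, max of params_m:
      params_m
gpu           
A100       565
H100       356
V100       289
value at position 0, column 'params_m' → 565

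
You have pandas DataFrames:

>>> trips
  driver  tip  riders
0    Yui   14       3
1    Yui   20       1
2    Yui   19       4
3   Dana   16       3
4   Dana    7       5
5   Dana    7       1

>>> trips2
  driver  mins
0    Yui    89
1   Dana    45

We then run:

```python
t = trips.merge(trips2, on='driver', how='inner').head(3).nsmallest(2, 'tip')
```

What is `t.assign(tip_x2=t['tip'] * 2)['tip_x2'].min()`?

merge on 'driver' (how='inner') → 6 rows:
  driver  tip  riders  mins
0    Yui   14       3    89
1    Yui   20       1    89
2    Yui   19       4    89
3   Dana   16       3    45
4   Dana    7       5    45
5   Dana    7       1    45
take first 3 rows:
  driver  tip  riders  mins
0    Yui   14       3    89
1    Yui   20       1    89
2    Yui   19       4    89
take 2 rows with smallest tip:
  driver  tip  riders  mins
0    Yui   14       3    89
2    Yui   19       4    89
add column tip_x2 = t['tip'] * 2:
  driver  tip  riders  mins  tip_x2
0    Yui   14       3    89      28
2    Yui   19       4    89      38
min of column 'tip_x2' → 28

28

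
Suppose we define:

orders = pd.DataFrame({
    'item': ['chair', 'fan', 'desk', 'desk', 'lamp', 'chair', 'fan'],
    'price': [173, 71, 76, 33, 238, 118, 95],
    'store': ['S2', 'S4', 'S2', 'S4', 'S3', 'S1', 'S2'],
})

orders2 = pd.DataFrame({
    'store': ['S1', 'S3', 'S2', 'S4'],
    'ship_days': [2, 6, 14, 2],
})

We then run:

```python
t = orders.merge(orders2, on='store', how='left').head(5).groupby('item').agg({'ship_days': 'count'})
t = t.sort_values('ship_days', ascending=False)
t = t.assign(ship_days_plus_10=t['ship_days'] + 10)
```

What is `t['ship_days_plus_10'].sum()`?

merge on 'store' (how='left') → 7 rows:
    item  price store  ship_days
0  chair    173    S2         14
1    fan     71    S4          2
2   desk     76    S2         14
3   desk     33    S4          2
4   lamp    238    S3          6
5  chair    118    S1          2
6    fan     95    S2         14
take first 5 rows:
    item  price store  ship_days
0  chair    173    S2         14
1    fan     71    S4          2
2   desk     76    S2         14
3   desk     33    S4          2
4   lamp    238    S3          6
group by item, count of ship_days:
       ship_days
item            
chair          1
desk           2
fan            1
lamp           1
sort by ship_days descending:
       ship_days
item            
desk           2
chair          1
fan            1
lamp           1
add column ship_days_plus_10 = t['ship_days'] + 10:
       ship_days  ship_days_plus_10
item                               
desk           2                 12
chair          1                 11
fan            1                 11
lamp           1                 11

45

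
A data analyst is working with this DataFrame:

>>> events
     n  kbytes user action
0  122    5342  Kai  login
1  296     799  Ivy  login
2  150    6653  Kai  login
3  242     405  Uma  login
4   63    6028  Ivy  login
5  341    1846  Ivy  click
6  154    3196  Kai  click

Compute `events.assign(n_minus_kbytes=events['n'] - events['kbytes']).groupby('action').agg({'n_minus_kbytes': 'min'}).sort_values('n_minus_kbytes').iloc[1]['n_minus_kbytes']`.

-3042

add column n_minus_kbytes = events['n'] - events['kbytes']:
     n  kbytes user action  n_minus_kbytes
0  122    5342  Kai  login           -5220
1  296     799  Ivy  login            -503
2  150    6653  Kai  login           -6503
3  242     405  Uma  login            -163
4   63    6028  Ivy  login           -5965
5  341    1846  Ivy  click           -1505
6  154    3196  Kai  click           -3042
group by action, min of n_minus_kbytes:
        n_minus_kbytes
action                
click            -3042
login            -6503
sort by n_minus_kbytes:
        n_minus_kbytes
action                
login            -6503
click            -3042
Reading off the value at position 1, column 'n_minus_kbytes', we get -3042.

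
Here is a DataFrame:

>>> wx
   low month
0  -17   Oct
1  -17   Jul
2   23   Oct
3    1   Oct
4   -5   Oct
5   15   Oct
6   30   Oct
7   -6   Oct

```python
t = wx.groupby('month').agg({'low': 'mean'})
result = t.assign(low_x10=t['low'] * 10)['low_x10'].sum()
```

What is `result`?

group by month, mean of low:
             low
month           
Jul   -17.000000
Oct     5.857143
add column low_x10 = t['low'] * 10:
             low     low_x10
month                       
Jul   -17.000000 -170.000000
Oct     5.857143   58.571429
Hence -111.428571429.

-111.428571429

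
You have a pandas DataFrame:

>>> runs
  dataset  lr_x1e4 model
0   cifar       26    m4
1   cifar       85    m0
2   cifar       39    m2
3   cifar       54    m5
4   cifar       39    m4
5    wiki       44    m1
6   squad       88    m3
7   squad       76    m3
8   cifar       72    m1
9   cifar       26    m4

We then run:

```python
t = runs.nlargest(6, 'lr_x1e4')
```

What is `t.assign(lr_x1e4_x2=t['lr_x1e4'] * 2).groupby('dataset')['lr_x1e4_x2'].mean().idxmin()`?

take 6 rows with largest lr_x1e4:
  dataset  lr_x1e4 model
6   squad       88    m3
1   cifar       85    m0
7   squad       76    m3
8   cifar       72    m1
3   cifar       54    m5
5    wiki       44    m1
add column lr_x1e4_x2 = t['lr_x1e4'] * 2:
  dataset  lr_x1e4 model  lr_x1e4_x2
6   squad       88    m3         176
1   cifar       85    m0         170
7   squad       76    m3         152
8   cifar       72    m1         144
3   cifar       54    m5         108
5    wiki       44    m1          88
group by dataset, mean of lr_x1e4_x2:
dataset
cifar    140.666667
squad    164.000000
wiki      88.000000
Name: lr_x1e4_x2, dtype: float64
Hence wiki.

wiki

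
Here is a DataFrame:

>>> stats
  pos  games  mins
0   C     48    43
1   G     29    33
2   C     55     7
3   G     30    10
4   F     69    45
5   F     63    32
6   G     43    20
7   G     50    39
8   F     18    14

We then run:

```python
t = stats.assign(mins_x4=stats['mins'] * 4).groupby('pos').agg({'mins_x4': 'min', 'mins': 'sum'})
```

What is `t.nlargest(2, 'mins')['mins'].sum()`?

193

add column mins_x4 = stats['mins'] * 4:
  pos  games  mins  mins_x4
0   C     48    43      172
1   G     29    33      132
2   C     55     7       28
3   G     30    10       40
4   F     69    45      180
5   F     63    32      128
6   G     43    20       80
7   G     50    39      156
8   F     18    14       56
group by pos: min(mins_x4), sum(mins):
     mins_x4  mins
pos               
C         28    50
F         56    91
G         40   102
take 2 rows with largest mins:
     mins_x4  mins
pos               
G         40   102
F         56    91
Finally, sum of column 'mins' = 193.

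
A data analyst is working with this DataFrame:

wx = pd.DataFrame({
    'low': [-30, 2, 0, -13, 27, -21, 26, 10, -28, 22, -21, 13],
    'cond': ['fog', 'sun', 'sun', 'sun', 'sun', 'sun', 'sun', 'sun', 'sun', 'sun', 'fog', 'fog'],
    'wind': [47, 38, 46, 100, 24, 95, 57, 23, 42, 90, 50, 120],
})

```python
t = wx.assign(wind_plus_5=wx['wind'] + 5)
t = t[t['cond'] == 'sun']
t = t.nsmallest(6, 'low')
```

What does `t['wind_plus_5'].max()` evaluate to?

105

add column wind_plus_5 = wx['wind'] + 5:
    low cond  wind  wind_plus_5
0   -30  fog    47           52
1     2  sun    38           43
2     0  sun    46           51
3   -13  sun   100          105
4    27  sun    24           29
5   -21  sun    95          100
6    26  sun    57           62
7    10  sun    23           28
8   -28  sun    42           47
9    22  sun    90           95
10  -21  fog    50           55
11   13  fog   120          125
filter rows where cond == 'sun':
   low cond  wind  wind_plus_5
1    2  sun    38           43
2    0  sun    46           51
3  -13  sun   100          105
4   27  sun    24           29
5  -21  sun    95          100
6   26  sun    57           62
7   10  sun    23           28
8  -28  sun    42           47
9   22  sun    90           95
take 6 rows with smallest low:
   low cond  wind  wind_plus_5
8  -28  sun    42           47
5  -21  sun    95          100
3  -13  sun   100          105
2    0  sun    46           51
1    2  sun    38           43
7   10  sun    23           28
The max of column 'wind_plus_5' is 105.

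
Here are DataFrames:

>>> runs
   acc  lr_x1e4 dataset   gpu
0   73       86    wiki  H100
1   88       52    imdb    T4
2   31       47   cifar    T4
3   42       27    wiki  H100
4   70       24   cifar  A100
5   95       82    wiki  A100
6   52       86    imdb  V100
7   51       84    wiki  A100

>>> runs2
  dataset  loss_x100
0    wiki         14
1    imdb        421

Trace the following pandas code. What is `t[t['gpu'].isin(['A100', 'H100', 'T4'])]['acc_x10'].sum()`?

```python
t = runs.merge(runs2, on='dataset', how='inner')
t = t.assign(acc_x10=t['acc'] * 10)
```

3490

merge on 'dataset' (how='inner') → 6 rows:
   acc  lr_x1e4 dataset   gpu  loss_x100
0   73       86    wiki  H100         14
1   88       52    imdb    T4        421
2   42       27    wiki  H100         14
3   95       82    wiki  A100         14
4   52       86    imdb  V100        421
5   51       84    wiki  A100         14
add column acc_x10 = t['acc'] * 10:
   acc  lr_x1e4 dataset   gpu  loss_x100  acc_x10
0   73       86    wiki  H100         14      730
1   88       52    imdb    T4        421      880
2   42       27    wiki  H100         14      420
3   95       82    wiki  A100         14      950
4   52       86    imdb  V100        421      520
5   51       84    wiki  A100         14      510
filter rows where gpu in ['A100', 'H100', 'T4']:
   acc  lr_x1e4 dataset   gpu  loss_x100  acc_x10
0   73       86    wiki  H100         14      730
1   88       52    imdb    T4        421      880
2   42       27    wiki  H100         14      420
3   95       82    wiki  A100         14      950
5   51       84    wiki  A100         14      510
sum of column 'acc_x10' → 3490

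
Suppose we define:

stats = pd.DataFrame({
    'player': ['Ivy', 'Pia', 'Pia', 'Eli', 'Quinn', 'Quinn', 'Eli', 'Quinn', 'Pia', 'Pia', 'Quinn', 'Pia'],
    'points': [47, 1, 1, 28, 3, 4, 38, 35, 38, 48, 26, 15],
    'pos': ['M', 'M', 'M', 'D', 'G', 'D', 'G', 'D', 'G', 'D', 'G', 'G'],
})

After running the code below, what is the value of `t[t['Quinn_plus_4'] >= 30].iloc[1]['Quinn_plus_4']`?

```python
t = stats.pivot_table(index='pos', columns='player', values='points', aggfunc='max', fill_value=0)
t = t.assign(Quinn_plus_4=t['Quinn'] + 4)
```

30

pivot: rows=pos, cols=player, max(points):
player  Eli  Ivy  Pia  Quinn
pos                         
D        28    0   48     35
G        38    0   38     26
M         0   47    1      0
add column Quinn_plus_4 = t['Quinn'] + 4:
player  Eli  Ivy  Pia  Quinn  Quinn_plus_4
pos                                       
D        28    0   48     35            39
G        38    0   38     26            30
M         0   47    1      0             4
filter rows where Quinn_plus_4 >= 30:
player  Eli  Ivy  Pia  Quinn  Quinn_plus_4
pos                                       
D        28    0   48     35            39
G        38    0   38     26            30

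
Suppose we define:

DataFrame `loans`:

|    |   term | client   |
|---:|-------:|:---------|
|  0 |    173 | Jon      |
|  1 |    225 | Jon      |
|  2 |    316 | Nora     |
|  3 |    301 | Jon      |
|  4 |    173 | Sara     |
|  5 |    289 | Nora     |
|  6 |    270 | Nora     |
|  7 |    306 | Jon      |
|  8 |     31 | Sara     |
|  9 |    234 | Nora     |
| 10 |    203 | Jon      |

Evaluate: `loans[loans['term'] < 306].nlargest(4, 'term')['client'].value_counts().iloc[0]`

filter rows where term < 306:
    term client
0    173    Jon
1    225    Jon
3    301    Jon
4    173   Sara
5    289   Nora
6    270   Nora
8     31   Sara
9    234   Nora
10   203    Jon
take 4 rows with largest term:
   term client
3   301    Jon
5   289   Nora
6   270   Nora
9   234   Nora
value_counts of client:
client
Nora    3
Jon     1
Name: count, dtype: int64

3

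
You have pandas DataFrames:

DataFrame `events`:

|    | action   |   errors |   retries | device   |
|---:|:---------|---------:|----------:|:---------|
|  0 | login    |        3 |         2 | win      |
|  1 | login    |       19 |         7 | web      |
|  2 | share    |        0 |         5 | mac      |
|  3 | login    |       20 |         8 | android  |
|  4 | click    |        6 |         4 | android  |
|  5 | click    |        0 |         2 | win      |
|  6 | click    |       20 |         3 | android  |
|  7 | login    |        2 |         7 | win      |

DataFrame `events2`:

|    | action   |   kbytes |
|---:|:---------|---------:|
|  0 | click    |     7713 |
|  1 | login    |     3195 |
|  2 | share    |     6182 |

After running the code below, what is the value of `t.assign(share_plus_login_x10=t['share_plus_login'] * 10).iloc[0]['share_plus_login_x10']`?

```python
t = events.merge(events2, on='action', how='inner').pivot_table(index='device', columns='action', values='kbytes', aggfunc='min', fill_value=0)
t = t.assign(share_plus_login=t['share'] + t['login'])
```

31950

merge on 'action' (how='inner') → 8 rows:
  action  errors  retries   device  kbytes
0  login       3        2      win    3195
1  login      19        7      web    3195
2  share       0        5      mac    6182
3  login      20        8  android    3195
4  click       6        4  android    7713
5  click       0        2      win    7713
6  click      20        3  android    7713
7  login       2        7      win    3195
pivot: rows=device, cols=action, min(kbytes):
action   click  login  share
device                      
android   7713   3195      0
mac          0      0   6182
web          0   3195      0
win       7713   3195      0
add column share_plus_login = t['share'] + t['login']:
action   click  login  share  share_plus_login
device                                        
android   7713   3195      0              3195
mac          0      0   6182              6182
web          0   3195      0              3195
win       7713   3195      0              3195
add column share_plus_login_x10 = t['share_plus_login'] * 10:
action   click  login  share  share_plus_login  share_plus_login_x10
device                                                              
android   7713   3195      0              3195                 31950
mac          0      0   6182              6182                 61820
web          0   3195      0              3195                 31950
win       7713   3195      0              3195                 31950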